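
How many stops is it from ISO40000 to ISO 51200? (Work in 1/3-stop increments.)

40000 → 51200 — count the steps: 1 third-stops = 1/3 stop.

1/3 stop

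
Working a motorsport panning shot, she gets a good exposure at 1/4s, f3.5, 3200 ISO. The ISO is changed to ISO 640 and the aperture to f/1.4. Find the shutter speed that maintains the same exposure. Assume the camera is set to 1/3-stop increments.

1/5s

ISO: 3200 → 2500 → 2000 → 1600 → 1250 → 1000 → 800 → 640 — 2 1/3 stops lower (darker).
Aperture: f/3.5 → f/3.2 → f/2.8 → f/2.5 → f/2.2 → f/2 → f/1.8 → f/1.6 → f/1.4 — 2 2/3 stops wider (brighter).
Net change so far: 1/3 stop brighter. Offset with the shutter speed: 1/4 → 1/5.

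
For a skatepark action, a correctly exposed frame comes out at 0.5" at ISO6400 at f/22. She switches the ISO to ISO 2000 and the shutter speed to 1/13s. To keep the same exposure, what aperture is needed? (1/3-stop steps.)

f/5

ISO: 6400 → 5000 → 4000 → 3200 → 2500 → 2000 — 1 2/3 stops lower (darker).
Shutter speed: 0.5 → 0.4 → 0.3 → 1/4 → 1/5 → 1/6 → 1/8 → 1/10 → 1/13 — 2 2/3 stops faster (darker).
Net change so far: 4 1/3 stops darker. Offset with the aperture: f/22 → f/20 → f/18 → f/16 → f/14 → f/13 → f/11 → f/10 → f/9 → f/8 → f/7.1 → f/6.3 → f/5.6 → f/5.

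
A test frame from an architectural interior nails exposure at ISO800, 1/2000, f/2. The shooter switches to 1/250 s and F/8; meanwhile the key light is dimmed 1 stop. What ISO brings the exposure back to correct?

Scene light: 1 stop darker.
Shutter speed: 1/2000 → 1/1000 → 1/500 → 1/250 — 3 stops longer (brighter).
Aperture: f/2 → f/2.8 → f/4 → f/5.6 → f/8 — 4 stops stopped down (darker).
Net so far: 2 stops darker. ISO: 800 → 1600 → 3200.

ISO 3200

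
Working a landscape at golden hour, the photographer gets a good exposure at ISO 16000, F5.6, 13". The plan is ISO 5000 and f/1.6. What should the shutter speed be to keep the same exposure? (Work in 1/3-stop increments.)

ISO: 16000 → 12800 → 10000 → 8000 → 6400 → 5000 — 1 2/3 stops dropped (darker).
Aperture: f/5.6 → f/5 → f/4.5 → f/4 → f/3.5 → f/3.2 → f/2.8 → f/2.5 → f/2.2 → f/2 → f/1.8 → f/1.6 — 3 2/3 stops opened up (brighter).
Net change so far: 2 stops brighter. Offset with the shutter speed: 13 → 10 → 8 → 6 → 5 → 4 → 3.2.

3.2 s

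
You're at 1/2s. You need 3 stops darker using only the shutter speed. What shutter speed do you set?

Shutter speed: 1/2 → 1/4 → 1/8 → 1/15 — 3 stops shorter (darker).

1/15s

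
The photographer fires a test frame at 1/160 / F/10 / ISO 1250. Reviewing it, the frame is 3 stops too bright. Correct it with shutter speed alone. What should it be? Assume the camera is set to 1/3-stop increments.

1/1250s

Overexposed by 3 stops → need 3 stops darker.
Shutter speed: 1/160 → 1/200 → 1/250 → 1/320 → 1/400 → 1/500 → 1/640 → 1/800 → 1/1000 → 1/1250.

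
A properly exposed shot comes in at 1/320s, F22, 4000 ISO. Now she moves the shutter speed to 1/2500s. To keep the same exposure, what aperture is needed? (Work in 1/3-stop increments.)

Shutter speed: 1/320 → 1/400 → 1/500 → 1/640 → 1/800 → 1/1000 → 1/1250 → 1/1600 → 1/2000 → 1/2500 — 3 stops faster (darker).
Need 3 stops brighter from the aperture: f/22 → f/20 → f/18 → f/16 → f/14 → f/13 → f/11 → f/10 → f/9 → f/8.

f/8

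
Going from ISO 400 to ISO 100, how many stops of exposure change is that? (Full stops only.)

2 stops

400 → 200 → 100 — count the steps: 2 stops.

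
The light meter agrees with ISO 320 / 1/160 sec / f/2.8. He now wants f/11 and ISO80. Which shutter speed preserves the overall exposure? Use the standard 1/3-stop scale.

Aperture: f/2.8 → f/3.2 → f/3.5 → f/4 → f/4.5 → f/5 → f/5.6 → f/6.3 → f/7.1 → f/8 → f/9 → f/10 → f/11 — 4 stops stopped down (darker).
ISO: 320 → 250 → 200 → 160 → 125 → 100 → 80 — 2 stops dropped (darker).
Net change so far: 6 stops darker. Offset with the shutter speed: 1/160 → 1/125 → 1/100 → 1/80 → 1/60 → 1/50 → 1/40 → 1/30 → 1/25 → 1/20 → 1/15 → 1/13 → 1/10 → 1/8 → 1/6 → 1/5 → 1/4 → 0.3 → 0.4.

0.4 s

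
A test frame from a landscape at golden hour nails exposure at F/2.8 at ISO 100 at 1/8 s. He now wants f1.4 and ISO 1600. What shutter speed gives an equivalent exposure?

Aperture: f/2.8 → f/2 → f/1.4 — 2 stops wider (brighter).
ISO: 100 → 200 → 400 → 800 → 1600 — 4 stops raised (brighter).
Net change so far: 6 stops brighter. Offset with the shutter speed: 1/8 → 1/15 → 1/30 → 1/60 → 1/125 → 1/250 → 1/500.

1/500s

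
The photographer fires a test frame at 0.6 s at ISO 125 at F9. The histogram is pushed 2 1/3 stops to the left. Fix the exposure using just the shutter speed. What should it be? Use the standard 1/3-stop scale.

3.2 s

Underexposed by 2 1/3 stops → need 2 1/3 stops brighter.
Shutter speed: 0.6 → 0.8 → 1 → 1.3 → 1.6 → 2 → 2.5 → 3.2.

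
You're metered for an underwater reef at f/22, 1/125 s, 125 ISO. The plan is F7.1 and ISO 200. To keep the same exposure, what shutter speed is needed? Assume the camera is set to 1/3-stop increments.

Aperture: f/22 → f/20 → f/18 → f/16 → f/14 → f/13 → f/11 → f/10 → f/9 → f/8 → f/7.1 — 3 1/3 stops wider (brighter).
ISO: 125 → 160 → 200 — 2/3 stop raised (brighter).
Net change so far: 4 stops brighter. Offset with the shutter speed: 1/125 → 1/160 → 1/200 → 1/250 → 1/320 → 1/400 → 1/500 → 1/640 → 1/800 → 1/1000 → 1/1250 → 1/1600 → 1/2000.

1/2000s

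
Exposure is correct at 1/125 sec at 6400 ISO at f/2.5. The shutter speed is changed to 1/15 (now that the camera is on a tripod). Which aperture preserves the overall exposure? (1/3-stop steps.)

f/7.1

Shutter speed: 1/125 → 1/100 → 1/80 → 1/60 → 1/50 → 1/40 → 1/30 → 1/25 → 1/20 → 1/15 — 3 stops slower (brighter).
Need 3 stops darker from the aperture: f/2.5 → f/2.8 → f/3.2 → f/3.5 → f/4 → f/4.5 → f/5 → f/5.6 → f/6.3 → f/7.1.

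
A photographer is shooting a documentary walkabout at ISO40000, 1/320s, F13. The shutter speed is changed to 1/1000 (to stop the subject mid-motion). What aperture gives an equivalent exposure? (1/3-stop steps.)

f/7.1

Shutter speed: 1/320 → 1/400 → 1/500 → 1/640 → 1/800 → 1/1000 — 1 2/3 stops faster (darker).
Need 1 2/3 stops brighter from the aperture: f/13 → f/11 → f/10 → f/9 → f/8 → f/7.1.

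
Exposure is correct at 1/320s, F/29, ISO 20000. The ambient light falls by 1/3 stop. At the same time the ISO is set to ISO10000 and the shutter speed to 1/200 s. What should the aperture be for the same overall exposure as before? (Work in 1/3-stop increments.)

f/22

Scene light: 1/3 stop darker.
ISO: 20000 → 16000 → 12800 → 10000 — 1 stop dropped (darker).
Shutter speed: 1/320 → 1/250 → 1/200 — 2/3 stop longer (brighter).
Net so far: 2/3 stop darker. Aperture: f/29 → f/25 → f/22.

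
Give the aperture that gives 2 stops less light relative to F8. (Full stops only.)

f/16

Aperture: f/8 → f/11 → f/16 — 2 stops stopped down (darker).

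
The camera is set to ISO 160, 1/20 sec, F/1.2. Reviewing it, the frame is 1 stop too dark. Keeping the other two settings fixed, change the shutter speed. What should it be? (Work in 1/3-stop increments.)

1/10s

Underexposed by 1 stop → need 1 stop brighter.
Shutter speed: 1/20 → 1/15 → 1/13 → 1/10.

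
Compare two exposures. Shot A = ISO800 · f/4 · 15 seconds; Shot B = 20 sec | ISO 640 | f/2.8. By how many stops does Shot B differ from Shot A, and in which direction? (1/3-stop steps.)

1 stop brighter

Aperture: f/4 → f/3.5 → f/3.2 → f/2.8 — 1 stop larger aperture (brighter).
Shutter speed: 15 → 20 — 1/3 stop slower (brighter).
ISO: 800 → 640 — 1/3 stop lower (darker).
Net: +1 +1/3 −1/3 = +1 stop.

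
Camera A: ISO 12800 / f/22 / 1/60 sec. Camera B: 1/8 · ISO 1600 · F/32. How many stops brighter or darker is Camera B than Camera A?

1 stop darker

Aperture: f/22 → f/32 — 1 stop smaller aperture (darker).
Shutter speed: 1/60 → 1/30 → 1/15 → 1/8 — 3 stops slower (brighter).
ISO: 12800 → 6400 → 3200 → 1600 — 3 stops lower (darker).
Net: −1 +3 −3 = −1 stop.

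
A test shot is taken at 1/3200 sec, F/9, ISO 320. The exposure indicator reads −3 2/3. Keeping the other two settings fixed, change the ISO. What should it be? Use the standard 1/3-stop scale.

ISO 4000

Underexposed by 3 2/3 stops → need 3 2/3 stops brighter.
ISO: 320 → 400 → 500 → 640 → 800 → 1000 → 1250 → 1600 → 2000 → 2500 → 3200 → 4000.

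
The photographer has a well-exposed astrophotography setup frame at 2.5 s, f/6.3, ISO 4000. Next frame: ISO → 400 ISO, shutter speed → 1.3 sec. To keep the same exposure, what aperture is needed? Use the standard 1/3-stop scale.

ISO: 4000 → 3200 → 2500 → 2000 → 1600 → 1250 → 1000 → 800 → 640 → 500 → 400 — 3 1/3 stops dropped (darker).
Shutter speed: 2.5 → 2 → 1.6 → 1.3 — 1 stop faster (darker).
Net change so far: 4 1/3 stops darker. Offset with the aperture: f/6.3 → f/5.6 → f/5 → f/4.5 → f/4 → f/3.5 → f/3.2 → f/2.8 → f/2.5 → f/2.2 → f/2 → f/1.8 → f/1.6 → f/1.4.

f/1.4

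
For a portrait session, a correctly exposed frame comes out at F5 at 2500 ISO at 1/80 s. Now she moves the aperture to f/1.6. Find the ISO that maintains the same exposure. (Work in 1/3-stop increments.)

ISO 250

Aperture: f/5 → f/4.5 → f/4 → f/3.5 → f/3.2 → f/2.8 → f/2.5 → f/2.2 → f/2 → f/1.8 → f/1.6 — 3 1/3 stops opened up (brighter).
Need 3 1/3 stops darker from the ISO: 2500 → 2000 → 1600 → 1250 → 1000 → 800 → 640 → 500 → 400 → 320 → 250.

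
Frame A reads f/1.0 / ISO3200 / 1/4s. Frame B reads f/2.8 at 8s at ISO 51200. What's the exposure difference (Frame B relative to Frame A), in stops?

6 stops brighter

Aperture: f/1.0 → f/1.4 → f/2 → f/2.8 — 3 stops smaller aperture (darker).
Shutter speed: 1/4 → 1/2 → 1 → 2 → 4 → 8 — 5 stops slower (brighter).
ISO: 3200 → 6400 → 12800 → 25600 → 51200 — 4 stops higher (brighter).
Net: −3 +5 +4 = +6 stops.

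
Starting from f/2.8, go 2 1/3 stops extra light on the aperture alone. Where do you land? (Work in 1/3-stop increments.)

Aperture: f/2.8 → f/2.5 → f/2.2 → f/2 → f/1.8 → f/1.6 → f/1.4 → f/1.2 — 2 1/3 stops opened up (brighter).

f/1.2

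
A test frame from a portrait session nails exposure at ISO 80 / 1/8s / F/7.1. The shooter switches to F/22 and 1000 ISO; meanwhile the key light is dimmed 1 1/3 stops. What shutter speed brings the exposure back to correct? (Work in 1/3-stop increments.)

1/4s

Scene light: 1 1/3 stops darker.
Aperture: f/7.1 → f/8 → f/9 → f/10 → f/11 → f/13 → f/14 → f/16 → f/18 → f/20 → f/22 — 3 1/3 stops narrower (darker).
ISO: 80 → 100 → 125 → 160 → 200 → 250 → 320 → 400 → 500 → 640 → 800 → 1000 — 3 2/3 stops higher (brighter).
Net so far: 1 stop darker. Shutter speed: 1/8 → 1/6 → 1/5 → 1/4.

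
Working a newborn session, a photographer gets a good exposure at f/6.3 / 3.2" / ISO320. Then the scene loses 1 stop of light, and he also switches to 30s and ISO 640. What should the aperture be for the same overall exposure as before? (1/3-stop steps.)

f/20

Scene light: 1 stop darker.
Shutter speed: 3.2 → 4 → 5 → 6 → 8 → 10 → 13 → 15 → 20 → 25 → 30 — 3 1/3 stops slower (brighter).
ISO: 320 → 400 → 500 → 640 — 1 stop higher (brighter).
Net so far: 3 1/3 stops brighter. Aperture: f/6.3 → f/7.1 → f/8 → f/9 → f/10 → f/11 → f/13 → f/14 → f/16 → f/18 → f/20.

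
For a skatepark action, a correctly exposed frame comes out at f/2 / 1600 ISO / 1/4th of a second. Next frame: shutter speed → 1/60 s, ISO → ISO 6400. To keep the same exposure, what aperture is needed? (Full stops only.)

f/1.0

Shutter speed: 1/4 → 1/8 → 1/15 → 1/30 → 1/60 — 4 stops faster (darker).
ISO: 1600 → 3200 → 6400 — 2 stops raised (brighter).
Net change so far: 2 stops darker. Offset with the aperture: f/2 → f/1.4 → f/1.0.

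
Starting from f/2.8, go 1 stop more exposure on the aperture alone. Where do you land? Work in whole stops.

Aperture: f/2.8 → f/2 — 1 stop wider (brighter).

f/2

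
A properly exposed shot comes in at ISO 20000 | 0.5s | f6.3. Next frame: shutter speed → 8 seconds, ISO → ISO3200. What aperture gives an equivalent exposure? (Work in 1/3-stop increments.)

Shutter speed: 0.5 → 0.6 → 0.8 → 1 → 1.3 → 1.6 → 2 → 2.5 → 3.2 → 4 → 5 → 6 → 8 — 4 stops slower (brighter).
ISO: 20000 → 16000 → 12800 → 10000 → 8000 → 6400 → 5000 → 4000 → 3200 — 2 2/3 stops lower (darker).
Net change so far: 1 1/3 stops brighter. Offset with the aperture: f/6.3 → f/7.1 → f/8 → f/9 → f/10.

f/10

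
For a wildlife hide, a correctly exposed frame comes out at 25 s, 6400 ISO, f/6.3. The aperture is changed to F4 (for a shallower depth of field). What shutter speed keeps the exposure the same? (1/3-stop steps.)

10 s

Aperture: f/6.3 → f/5.6 → f/5 → f/4.5 → f/4 — 1 1/3 stops wider (brighter).
Need 1 1/3 stops darker from the shutter speed: 25 → 20 → 15 → 13 → 10.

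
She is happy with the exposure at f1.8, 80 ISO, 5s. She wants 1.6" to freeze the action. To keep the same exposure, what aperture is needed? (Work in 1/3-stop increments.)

f/1.0

Shutter speed: 5 → 4 → 3.2 → 2.5 → 2 → 1.6 — 1 2/3 stops shorter (darker).
Need 1 2/3 stops brighter from the aperture: f/1.8 → f/1.6 → f/1.4 → f/1.2 → f/1.1 → f/1.0.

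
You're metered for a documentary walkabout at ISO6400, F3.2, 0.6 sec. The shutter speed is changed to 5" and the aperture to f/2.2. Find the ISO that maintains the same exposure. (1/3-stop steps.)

ISO 400

Shutter speed: 0.6 → 0.8 → 1 → 1.3 → 1.6 → 2 → 2.5 → 3.2 → 4 → 5 — 3 stops longer (brighter).
Aperture: f/3.2 → f/2.8 → f/2.5 → f/2.2 — 1 stop larger aperture (brighter).
Net change so far: 4 stops brighter. Offset with the ISO: 6400 → 5000 → 4000 → 3200 → 2500 → 2000 → 1600 → 1250 → 1000 → 800 → 640 → 500 → 400.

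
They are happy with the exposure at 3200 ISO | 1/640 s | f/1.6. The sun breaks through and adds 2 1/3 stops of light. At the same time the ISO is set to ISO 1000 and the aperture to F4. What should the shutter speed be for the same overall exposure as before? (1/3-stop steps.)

1/160s

Scene light: 2 1/3 stops brighter.
ISO: 3200 → 2500 → 2000 → 1600 → 1250 → 1000 — 1 2/3 stops dropped (darker).
Aperture: f/1.6 → f/1.8 → f/2 → f/2.2 → f/2.5 → f/2.8 → f/3.2 → f/3.5 → f/4 — 2 2/3 stops narrower (darker).
Net so far: 2 stops darker. Shutter speed: 1/640 → 1/500 → 1/400 → 1/320 → 1/250 → 1/200 → 1/160.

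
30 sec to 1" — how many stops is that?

30 → 15 → 8 → 4 → 2 → 1 — count the steps: 5 stops.

5 stops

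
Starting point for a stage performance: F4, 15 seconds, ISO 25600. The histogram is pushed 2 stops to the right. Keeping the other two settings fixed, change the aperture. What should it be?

Overexposed by 2 stops → need 2 stops darker.
Aperture: f/4 → f/5.6 → f/8.

f/8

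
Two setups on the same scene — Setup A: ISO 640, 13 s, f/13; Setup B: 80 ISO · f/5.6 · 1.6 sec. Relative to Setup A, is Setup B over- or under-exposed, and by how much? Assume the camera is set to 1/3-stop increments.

Aperture: f/13 → f/11 → f/10 → f/9 → f/8 → f/7.1 → f/6.3 → f/5.6 — 2 1/3 stops opened up (brighter).
Shutter speed: 13 → 10 → 8 → 6 → 5 → 4 → 3.2 → 2.5 → 2 → 1.6 — 3 stops shorter (darker).
ISO: 640 → 500 → 400 → 320 → 250 → 200 → 160 → 125 → 100 → 80 — 3 stops dropped (darker).
Net: +2 1/3 −3 −3 = −3 2/3 stops.

3 2/3 stops darker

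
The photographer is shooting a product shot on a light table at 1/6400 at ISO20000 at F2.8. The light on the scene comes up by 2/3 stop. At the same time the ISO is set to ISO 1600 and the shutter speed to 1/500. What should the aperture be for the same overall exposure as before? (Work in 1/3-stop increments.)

f/3.5

Scene light: 2/3 stop brighter.
ISO: 20000 → 16000 → 12800 → 10000 → 8000 → 6400 → 5000 → 4000 → 3200 → 2500 → 2000 → 1600 — 3 2/3 stops dropped (darker).
Shutter speed: 1/6400 → 1/5000 → 1/4000 → 1/3200 → 1/2500 → 1/2000 → 1/1600 → 1/1250 → 1/1000 → 1/800 → 1/640 → 1/500 — 3 2/3 stops slower (brighter).
Net so far: 2/3 stop brighter. Aperture: f/2.8 → f/3.2 → f/3.5.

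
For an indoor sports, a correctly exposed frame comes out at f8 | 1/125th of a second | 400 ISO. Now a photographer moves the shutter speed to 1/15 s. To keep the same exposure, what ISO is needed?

Shutter speed: 1/125 → 1/60 → 1/30 → 1/15 — 3 stops longer (brighter).
Need 3 stops darker from the ISO: 400 → 200 → 100 → 50.

ISO 50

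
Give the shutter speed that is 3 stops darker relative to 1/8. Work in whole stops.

1/60s

Shutter speed: 1/8 → 1/15 → 1/30 → 1/60 — 3 stops faster (darker).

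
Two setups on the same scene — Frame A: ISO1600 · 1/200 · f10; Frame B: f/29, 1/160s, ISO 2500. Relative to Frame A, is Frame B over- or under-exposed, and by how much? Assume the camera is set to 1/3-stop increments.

2 stops darker

Aperture: f/10 → f/11 → f/13 → f/14 → f/16 → f/18 → f/20 → f/22 → f/25 → f/29 — 3 stops narrower (darker).
Shutter speed: 1/200 → 1/160 — 1/3 stop slower (brighter).
ISO: 1600 → 2000 → 2500 — 2/3 stop higher (brighter).
Net: −3 +1/3 +2/3 = −2 stops.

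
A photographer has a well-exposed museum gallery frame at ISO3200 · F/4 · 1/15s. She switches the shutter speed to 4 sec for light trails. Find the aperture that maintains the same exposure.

f/32

Shutter speed: 1/15 → 1/8 → 1/4 → 1/2 → 1 → 2 → 4 — 6 stops longer (brighter).
Need 6 stops darker from the aperture: f/4 → f/5.6 → f/8 → f/11 → f/16 → f/22 → f/32.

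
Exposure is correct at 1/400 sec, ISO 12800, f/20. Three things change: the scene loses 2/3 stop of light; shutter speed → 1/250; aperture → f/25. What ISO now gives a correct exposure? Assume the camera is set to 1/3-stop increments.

Scene light: 2/3 stop darker.
Shutter speed: 1/400 → 1/320 → 1/250 — 2/3 stop longer (brighter).
Aperture: f/20 → f/22 → f/25 — 2/3 stop stopped down (darker).
Net so far: 2/3 stop darker. ISO: 12800 → 16000 → 20000.

ISO 20000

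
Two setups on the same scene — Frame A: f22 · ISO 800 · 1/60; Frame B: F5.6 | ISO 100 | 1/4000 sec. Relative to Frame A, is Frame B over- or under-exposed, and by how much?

Aperture: f/22 → f/16 → f/11 → f/8 → f/5.6 — 4 stops larger aperture (brighter).
Shutter speed: 1/60 → 1/125 → 1/250 → 1/500 → 1/1000 → 1/2000 → 1/4000 — 6 stops shorter (darker).
ISO: 800 → 400 → 200 → 100 — 3 stops lower (darker).
Net: +4 −6 −3 = −5 stops.

5 stops darker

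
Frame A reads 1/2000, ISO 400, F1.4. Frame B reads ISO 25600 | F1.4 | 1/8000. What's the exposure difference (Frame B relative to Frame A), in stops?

4 stops brighter

Aperture: unchanged.
Shutter speed: 1/2000 → 1/4000 → 1/8000 — 2 stops shorter (darker).
ISO: 400 → 800 → 1600 → 3200 → 6400 → 12800 → 25600 — 6 stops higher (brighter).
Net: −2 +6 = +4 stops.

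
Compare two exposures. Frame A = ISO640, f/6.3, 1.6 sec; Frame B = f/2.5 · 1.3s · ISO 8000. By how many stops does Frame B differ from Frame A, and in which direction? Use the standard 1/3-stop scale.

Aperture: f/6.3 → f/5.6 → f/5 → f/4.5 → f/4 → f/3.5 → f/3.2 → f/2.8 → f/2.5 — 2 2/3 stops larger aperture (brighter).
Shutter speed: 1.6 → 1.3 — 1/3 stop faster (darker).
ISO: 640 → 800 → 1000 → 1250 → 1600 → 2000 → 2500 → 3200 → 4000 → 5000 → 6400 → 8000 — 3 2/3 stops higher (brighter).
Net: +2 2/3 −1/3 +3 2/3 = +6 stops.

6 stops brighter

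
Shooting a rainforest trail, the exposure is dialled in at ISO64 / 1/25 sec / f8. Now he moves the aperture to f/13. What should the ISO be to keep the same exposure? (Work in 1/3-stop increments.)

ISO 160

Aperture: f/8 → f/9 → f/10 → f/11 → f/13 — 1 1/3 stops stopped down (darker).
Need 1 1/3 stops brighter from the ISO: 64 → 80 → 100 → 125 → 160.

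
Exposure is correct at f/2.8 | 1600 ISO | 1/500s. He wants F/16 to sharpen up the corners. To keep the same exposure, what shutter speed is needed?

1/15s

Aperture: f/2.8 → f/4 → f/5.6 → f/8 → f/11 → f/16 — 5 stops stopped down (darker).
Need 5 stops brighter from the shutter speed: 1/500 → 1/250 → 1/125 → 1/60 → 1/30 → 1/15.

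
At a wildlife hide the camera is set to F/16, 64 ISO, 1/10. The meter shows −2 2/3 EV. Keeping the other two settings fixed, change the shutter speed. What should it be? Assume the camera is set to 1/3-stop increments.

0.6 s

Underexposed by 2 2/3 stops → need 2 2/3 stops brighter.
Shutter speed: 1/10 → 1/8 → 1/6 → 1/5 → 1/4 → 0.3 → 0.4 → 0.5 → 0.6.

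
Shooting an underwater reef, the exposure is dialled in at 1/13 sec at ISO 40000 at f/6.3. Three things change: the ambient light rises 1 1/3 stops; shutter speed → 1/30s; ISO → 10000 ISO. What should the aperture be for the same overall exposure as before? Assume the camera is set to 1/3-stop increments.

Scene light: 1 1/3 stops brighter.
Shutter speed: 1/13 → 1/15 → 1/20 → 1/25 → 1/30 — 1 1/3 stops shorter (darker).
ISO: 40000 → 32000 → 25600 → 20000 → 16000 → 12800 → 10000 — 2 stops dropped (darker).
Net so far: 2 stops darker. Aperture: f/6.3 → f/5.6 → f/5 → f/4.5 → f/4 → f/3.5 → f/3.2.

f/3.2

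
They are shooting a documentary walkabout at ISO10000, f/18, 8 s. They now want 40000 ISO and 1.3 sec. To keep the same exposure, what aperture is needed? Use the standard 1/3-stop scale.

ISO: 10000 → 12800 → 16000 → 20000 → 25600 → 32000 → 40000 — 2 stops raised (brighter).
Shutter speed: 8 → 6 → 5 → 4 → 3.2 → 2.5 → 2 → 1.6 → 1.3 — 2 2/3 stops faster (darker).
Net change so far: 2/3 stop darker. Offset with the aperture: f/18 → f/16 → f/14.

f/14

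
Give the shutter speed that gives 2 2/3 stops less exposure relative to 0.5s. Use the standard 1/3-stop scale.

Shutter speed: 0.5 → 0.4 → 0.3 → 1/4 → 1/5 → 1/6 → 1/8 → 1/10 → 1/13 — 2 2/3 stops faster (darker).

1/13s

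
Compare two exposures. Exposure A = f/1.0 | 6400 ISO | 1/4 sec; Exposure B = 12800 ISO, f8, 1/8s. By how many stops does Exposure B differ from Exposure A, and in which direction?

6 stops darker

Aperture: f/1.0 → f/1.4 → f/2 → f/2.8 → f/4 → f/5.6 → f/8 — 6 stops stopped down (darker).
Shutter speed: 1/4 → 1/8 — 1 stop shorter (darker).
ISO: 6400 → 12800 — 1 stop higher (brighter).
Net: −6 −1 +1 = −6 stops.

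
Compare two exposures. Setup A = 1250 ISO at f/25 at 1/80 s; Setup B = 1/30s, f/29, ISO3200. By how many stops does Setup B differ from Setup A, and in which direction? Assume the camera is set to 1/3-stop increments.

Aperture: f/25 → f/29 — 1/3 stop stopped down (darker).
Shutter speed: 1/80 → 1/60 → 1/50 → 1/40 → 1/30 — 1 1/3 stops slower (brighter).
ISO: 1250 → 1600 → 2000 → 2500 → 3200 — 1 1/3 stops higher (brighter).
Net: −1/3 +1 1/3 +1 1/3 = +2 1/3 stops.

2 1/3 stops brighter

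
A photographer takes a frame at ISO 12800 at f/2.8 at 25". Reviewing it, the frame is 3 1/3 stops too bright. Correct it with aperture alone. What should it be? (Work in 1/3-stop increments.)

f/9

Overexposed by 3 1/3 stops → need 3 1/3 stops darker.
Aperture: f/2.8 → f/3.2 → f/3.5 → f/4 → f/4.5 → f/5 → f/5.6 → f/6.3 → f/7.1 → f/8 → f/9.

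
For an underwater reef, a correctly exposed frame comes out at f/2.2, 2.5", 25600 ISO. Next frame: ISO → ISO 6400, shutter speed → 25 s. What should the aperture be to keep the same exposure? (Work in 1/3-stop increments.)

ISO: 25600 → 20000 → 16000 → 12800 → 10000 → 8000 → 6400 — 2 stops lower (darker).
Shutter speed: 2.5 → 3.2 → 4 → 5 → 6 → 8 → 10 → 13 → 15 → 20 → 25 — 3 1/3 stops slower (brighter).
Net change so far: 1 1/3 stops brighter. Offset with the aperture: f/2.2 → f/2.5 → f/2.8 → f/3.2 → f/3.5.

f/3.5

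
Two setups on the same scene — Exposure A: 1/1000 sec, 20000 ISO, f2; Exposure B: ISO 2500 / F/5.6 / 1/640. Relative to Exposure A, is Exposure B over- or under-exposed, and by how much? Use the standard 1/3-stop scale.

5 1/3 stops darker

Aperture: f/2 → f/2.2 → f/2.5 → f/2.8 → f/3.2 → f/3.5 → f/4 → f/4.5 → f/5 → f/5.6 — 3 stops narrower (darker).
Shutter speed: 1/1000 → 1/800 → 1/640 — 2/3 stop slower (brighter).
ISO: 20000 → 16000 → 12800 → 10000 → 8000 → 6400 → 5000 → 4000 → 3200 → 2500 — 3 stops dropped (darker).
Net: −3 +2/3 −3 = −5 1/3 stops.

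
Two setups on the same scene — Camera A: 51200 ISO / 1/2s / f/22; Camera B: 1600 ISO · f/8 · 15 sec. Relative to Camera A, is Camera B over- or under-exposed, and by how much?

Aperture: f/22 → f/16 → f/11 → f/8 — 3 stops opened up (brighter).
Shutter speed: 1/2 → 1 → 2 → 4 → 8 → 15 — 5 stops slower (brighter).
ISO: 51200 → 25600 → 12800 → 6400 → 3200 → 1600 — 5 stops lower (darker).
Net: +3 +5 −5 = +3 stops.

3 stops brighter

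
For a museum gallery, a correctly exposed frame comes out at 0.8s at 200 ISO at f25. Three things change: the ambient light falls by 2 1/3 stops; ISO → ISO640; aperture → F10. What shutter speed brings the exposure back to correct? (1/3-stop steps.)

Scene light: 2 1/3 stops darker.
ISO: 200 → 250 → 320 → 400 → 500 → 640 — 1 2/3 stops raised (brighter).
Aperture: f/25 → f/22 → f/20 → f/18 → f/16 → f/14 → f/13 → f/11 → f/10 — 2 2/3 stops larger aperture (brighter).
Net so far: 2 stops brighter. Shutter speed: 0.8 → 0.6 → 0.5 → 0.4 → 0.3 → 1/4 → 1/5.

1/5s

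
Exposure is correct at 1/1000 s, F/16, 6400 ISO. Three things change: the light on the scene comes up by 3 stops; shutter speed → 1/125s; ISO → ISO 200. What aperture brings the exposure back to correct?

Scene light: 3 stops brighter.
Shutter speed: 1/1000 → 1/500 → 1/250 → 1/125 — 3 stops longer (brighter).
ISO: 6400 → 3200 → 1600 → 800 → 400 → 200 — 5 stops lower (darker).
Net so far: 1 stop brighter. Aperture: f/16 → f/22.

f/22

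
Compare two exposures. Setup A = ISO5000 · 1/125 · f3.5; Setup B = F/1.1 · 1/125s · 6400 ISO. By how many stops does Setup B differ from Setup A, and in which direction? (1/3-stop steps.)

3 2/3 stops brighter

Aperture: f/3.5 → f/3.2 → f/2.8 → f/2.5 → f/2.2 → f/2 → f/1.8 → f/1.6 → f/1.4 → f/1.2 → f/1.1 — 3 1/3 stops larger aperture (brighter).
Shutter speed: unchanged.
ISO: 5000 → 6400 — 1/3 stop higher (brighter).
Net: +3 1/3 +1/3 = +3 2/3 stops.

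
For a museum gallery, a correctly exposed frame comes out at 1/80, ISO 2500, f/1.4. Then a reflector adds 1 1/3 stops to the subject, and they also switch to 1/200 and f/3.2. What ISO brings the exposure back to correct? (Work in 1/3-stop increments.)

ISO 12800

Scene light: 1 1/3 stops brighter.
Shutter speed: 1/80 → 1/100 → 1/125 → 1/160 → 1/200 — 1 1/3 stops shorter (darker).
Aperture: f/1.4 → f/1.6 → f/1.8 → f/2 → f/2.2 → f/2.5 → f/2.8 → f/3.2 — 2 1/3 stops smaller aperture (darker).
Net so far: 2 1/3 stops darker. ISO: 2500 → 3200 → 4000 → 5000 → 6400 → 8000 → 10000 → 12800.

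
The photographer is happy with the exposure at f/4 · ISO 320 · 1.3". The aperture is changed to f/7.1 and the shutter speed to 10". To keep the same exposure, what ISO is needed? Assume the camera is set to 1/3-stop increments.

ISO 125

Aperture: f/4 → f/4.5 → f/5 → f/5.6 → f/6.3 → f/7.1 — 1 2/3 stops smaller aperture (darker).
Shutter speed: 1.3 → 1.6 → 2 → 2.5 → 3.2 → 4 → 5 → 6 → 8 → 10 — 3 stops longer (brighter).
Net change so far: 1 1/3 stops brighter. Offset with the ISO: 320 → 250 → 200 → 160 → 125.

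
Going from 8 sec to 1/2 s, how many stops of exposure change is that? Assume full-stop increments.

4 stops

8 → 4 → 2 → 1 → 1/2 — count the steps: 4 stops.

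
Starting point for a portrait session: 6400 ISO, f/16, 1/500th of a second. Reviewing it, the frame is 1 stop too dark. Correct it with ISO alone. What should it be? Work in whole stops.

Underexposed by 1 stop → need 1 stop brighter.
ISO: 6400 → 12800.

ISO 12800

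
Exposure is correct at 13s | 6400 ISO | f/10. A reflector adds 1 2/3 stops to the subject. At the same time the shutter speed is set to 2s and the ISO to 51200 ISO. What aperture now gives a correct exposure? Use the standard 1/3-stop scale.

f/20

Scene light: 1 2/3 stops brighter.
Shutter speed: 13 → 10 → 8 → 6 → 5 → 4 → 3.2 → 2.5 → 2 — 2 2/3 stops shorter (darker).
ISO: 6400 → 8000 → 10000 → 12800 → 16000 → 20000 → 25600 → 32000 → 40000 → 51200 — 3 stops higher (brighter).
Net so far: 2 stops brighter. Aperture: f/10 → f/11 → f/13 → f/14 → f/16 → f/18 → f/20.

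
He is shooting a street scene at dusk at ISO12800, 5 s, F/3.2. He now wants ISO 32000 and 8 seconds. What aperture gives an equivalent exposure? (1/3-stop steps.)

ISO: 12800 → 16000 → 20000 → 25600 → 32000 — 1 1/3 stops higher (brighter).
Shutter speed: 5 → 6 → 8 — 2/3 stop longer (brighter).
Net change so far: 2 stops brighter. Offset with the aperture: f/3.2 → f/3.5 → f/4 → f/4.5 → f/5 → f/5.6 → f/6.3.

f/6.3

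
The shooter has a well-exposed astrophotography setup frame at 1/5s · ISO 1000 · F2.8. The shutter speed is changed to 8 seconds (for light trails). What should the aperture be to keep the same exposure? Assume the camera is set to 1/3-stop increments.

f/18

Shutter speed: 1/5 → 1/4 → 0.3 → 0.4 → 0.5 → 0.6 → 0.8 → 1 → 1.3 → 1.6 → 2 → 2.5 → 3.2 → 4 → 5 → 6 → 8 — 5 1/3 stops slower (brighter).
Need 5 1/3 stops darker from the aperture: f/2.8 → f/3.2 → f/3.5 → f/4 → f/4.5 → f/5 → f/5.6 → f/6.3 → f/7.1 → f/8 → f/9 → f/10 → f/11 → f/13 → f/14 → f/16 → f/18.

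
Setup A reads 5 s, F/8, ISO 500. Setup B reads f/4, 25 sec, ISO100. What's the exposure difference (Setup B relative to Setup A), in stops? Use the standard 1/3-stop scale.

2 stops brighter

Aperture: f/8 → f/7.1 → f/6.3 → f/5.6 → f/5 → f/4.5 → f/4 — 2 stops opened up (brighter).
Shutter speed: 5 → 6 → 8 → 10 → 13 → 15 → 20 → 25 — 2 1/3 stops longer (brighter).
ISO: 500 → 400 → 320 → 250 → 200 → 160 → 125 → 100 — 2 1/3 stops dropped (darker).
Net: +2 +2 1/3 −2 1/3 = +2 stops.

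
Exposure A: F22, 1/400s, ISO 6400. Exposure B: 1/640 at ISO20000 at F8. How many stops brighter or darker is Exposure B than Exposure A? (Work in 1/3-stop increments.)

4 stops brighter

Aperture: f/22 → f/20 → f/18 → f/16 → f/14 → f/13 → f/11 → f/10 → f/9 → f/8 — 3 stops opened up (brighter).
Shutter speed: 1/400 → 1/500 → 1/640 — 2/3 stop shorter (darker).
ISO: 6400 → 8000 → 10000 → 12800 → 16000 → 20000 — 1 2/3 stops raised (brighter).
Net: +3 −2/3 +1 2/3 = +4 stops.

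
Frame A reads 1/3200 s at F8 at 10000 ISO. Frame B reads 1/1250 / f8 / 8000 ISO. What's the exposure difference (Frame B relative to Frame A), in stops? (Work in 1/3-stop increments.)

1 stop brighter

Aperture: unchanged.
Shutter speed: 1/3200 → 1/2500 → 1/2000 → 1/1600 → 1/1250 — 1 1/3 stops longer (brighter).
ISO: 10000 → 8000 — 1/3 stop lower (darker).
Net: +1 1/3 −1/3 = +1 stop.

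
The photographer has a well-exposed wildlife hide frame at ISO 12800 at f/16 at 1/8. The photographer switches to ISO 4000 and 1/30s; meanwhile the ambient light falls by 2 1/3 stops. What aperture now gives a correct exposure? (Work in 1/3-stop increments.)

f/2

Scene light: 2 1/3 stops darker.
ISO: 12800 → 10000 → 8000 → 6400 → 5000 → 4000 — 1 2/3 stops lower (darker).
Shutter speed: 1/8 → 1/10 → 1/13 → 1/15 → 1/20 → 1/25 → 1/30 — 2 stops faster (darker).
Net so far: 6 stops darker. Aperture: f/16 → f/14 → f/13 → f/11 → f/10 → f/9 → f/8 → f/7.1 → f/6.3 → f/5.6 → f/5 → f/4.5 → f/4 → f/3.5 → f/3.2 → f/2.8 → f/2.5 → f/2.2 → f/2.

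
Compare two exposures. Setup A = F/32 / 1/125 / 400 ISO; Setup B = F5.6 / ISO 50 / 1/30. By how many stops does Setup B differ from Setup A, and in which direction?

Aperture: f/32 → f/22 → f/16 → f/11 → f/8 → f/5.6 — 5 stops larger aperture (brighter).
Shutter speed: 1/125 → 1/60 → 1/30 — 2 stops longer (brighter).
ISO: 400 → 200 → 100 → 50 — 3 stops dropped (darker).
Net: +5 +2 −3 = +4 stops.

4 stops brighter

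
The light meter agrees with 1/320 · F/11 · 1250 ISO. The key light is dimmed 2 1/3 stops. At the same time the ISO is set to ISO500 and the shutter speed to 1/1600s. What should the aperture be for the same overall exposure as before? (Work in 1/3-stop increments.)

f/1.4

Scene light: 2 1/3 stops darker.
ISO: 1250 → 1000 → 800 → 640 → 500 — 1 1/3 stops dropped (darker).
Shutter speed: 1/320 → 1/400 → 1/500 → 1/640 → 1/800 → 1/1000 → 1/1250 → 1/1600 — 2 1/3 stops shorter (darker).
Net so far: 6 stops darker. Aperture: f/11 → f/10 → f/9 → f/8 → f/7.1 → f/6.3 → f/5.6 → f/5 → f/4.5 → f/4 → f/3.5 → f/3.2 → f/2.8 → f/2.5 → f/2.2 → f/2 → f/1.8 → f/1.6 → f/1.4.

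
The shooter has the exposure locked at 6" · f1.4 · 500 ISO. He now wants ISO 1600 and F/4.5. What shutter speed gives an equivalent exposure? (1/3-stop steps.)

20 s

ISO: 500 → 640 → 800 → 1000 → 1250 → 1600 — 1 2/3 stops raised (brighter).
Aperture: f/1.4 → f/1.6 → f/1.8 → f/2 → f/2.2 → f/2.5 → f/2.8 → f/3.2 → f/3.5 → f/4 → f/4.5 — 3 1/3 stops stopped down (darker).
Net change so far: 1 2/3 stops darker. Offset with the shutter speed: 6 → 8 → 10 → 13 → 15 → 20.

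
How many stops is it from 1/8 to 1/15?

1 stop

1/8 → 1/15 — count the steps: 1 stop.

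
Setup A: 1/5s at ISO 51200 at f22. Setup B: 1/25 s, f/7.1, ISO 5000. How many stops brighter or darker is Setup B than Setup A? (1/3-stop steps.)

Aperture: f/22 → f/20 → f/18 → f/16 → f/14 → f/13 → f/11 → f/10 → f/9 → f/8 → f/7.1 — 3 1/3 stops wider (brighter).
Shutter speed: 1/5 → 1/6 → 1/8 → 1/10 → 1/13 → 1/15 → 1/20 → 1/25 — 2 1/3 stops shorter (darker).
ISO: 51200 → 40000 → 32000 → 25600 → 20000 → 16000 → 12800 → 10000 → 8000 → 6400 → 5000 — 3 1/3 stops lower (darker).
Net: +3 1/3 −2 1/3 −3 1/3 = −2 1/3 stops.

2 1/3 stops darker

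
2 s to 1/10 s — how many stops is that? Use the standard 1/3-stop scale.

4 1/3 stops

2 → 1.6 → 1.3 → 1 → 0.8 → 0.6 → 0.5 → 0.4 → 0.3 → 1/4 → 1/5 → 1/6 → 1/8 → 1/10 — count the steps: 13 third-stops = 4 1/3 stops.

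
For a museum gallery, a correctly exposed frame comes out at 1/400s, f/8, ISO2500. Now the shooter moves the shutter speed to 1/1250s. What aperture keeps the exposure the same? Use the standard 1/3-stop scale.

f/4.5

Shutter speed: 1/400 → 1/500 → 1/640 → 1/800 → 1/1000 → 1/1250 — 1 2/3 stops faster (darker).
Need 1 2/3 stops brighter from the aperture: f/8 → f/7.1 → f/6.3 → f/5.6 → f/5 → f/4.5.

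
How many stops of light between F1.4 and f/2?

1 stop

f/1.4 → f/2 — count the steps: 1 stop.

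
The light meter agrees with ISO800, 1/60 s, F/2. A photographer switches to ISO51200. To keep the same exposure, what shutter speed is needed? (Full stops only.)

1/4000s

ISO: 800 → 1600 → 3200 → 6400 → 12800 → 25600 → 51200 — 6 stops raised (brighter).
Need 6 stops darker from the shutter speed: 1/60 → 1/125 → 1/250 → 1/500 → 1/1000 → 1/2000 → 1/4000.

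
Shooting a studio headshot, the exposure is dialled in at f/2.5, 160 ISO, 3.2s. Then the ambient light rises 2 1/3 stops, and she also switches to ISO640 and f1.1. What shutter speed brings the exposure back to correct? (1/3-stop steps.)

Scene light: 2 1/3 stops brighter.
ISO: 160 → 200 → 250 → 320 → 400 → 500 → 640 — 2 stops higher (brighter).
Aperture: f/2.5 → f/2.2 → f/2 → f/1.8 → f/1.6 → f/1.4 → f/1.2 → f/1.1 — 2 1/3 stops wider (brighter).
Net so far: 6 2/3 stops brighter. Shutter speed: 3.2 → 2.5 → 2 → 1.6 → 1.3 → 1 → 0.8 → 0.6 → 0.5 → 0.4 → 0.3 → 1/4 → 1/5 → 1/6 → 1/8 → 1/10 → 1/13 → 1/15 → 1/20 → 1/25 → 1/30.

1/30s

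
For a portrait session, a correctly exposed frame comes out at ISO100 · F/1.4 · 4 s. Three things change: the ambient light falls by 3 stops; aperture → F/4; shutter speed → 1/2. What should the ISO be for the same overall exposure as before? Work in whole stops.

ISO 51200

Scene light: 3 stops darker.
Aperture: f/1.4 → f/2 → f/2.8 → f/4 — 3 stops smaller aperture (darker).
Shutter speed: 4 → 2 → 1 → 1/2 — 3 stops faster (darker).
Net so far: 9 stops darker. ISO: 100 → 200 → 400 → 800 → 1600 → 3200 → 6400 → 12800 → 25600 → 51200.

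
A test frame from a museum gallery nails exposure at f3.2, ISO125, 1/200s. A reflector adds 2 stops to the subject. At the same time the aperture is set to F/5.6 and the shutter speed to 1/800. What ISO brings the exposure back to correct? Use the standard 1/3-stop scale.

ISO 400

Scene light: 2 stops brighter.
Aperture: f/3.2 → f/3.5 → f/4 → f/4.5 → f/5 → f/5.6 — 1 2/3 stops stopped down (darker).
Shutter speed: 1/200 → 1/250 → 1/320 → 1/400 → 1/500 → 1/640 → 1/800 — 2 stops shorter (darker).
Net so far: 1 2/3 stops darker. ISO: 125 → 160 → 200 → 250 → 320 → 400.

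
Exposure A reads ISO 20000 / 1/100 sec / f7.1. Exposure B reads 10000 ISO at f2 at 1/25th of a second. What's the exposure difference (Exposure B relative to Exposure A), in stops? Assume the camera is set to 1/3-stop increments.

4 2/3 stops brighter

Aperture: f/7.1 → f/6.3 → f/5.6 → f/5 → f/4.5 → f/4 → f/3.5 → f/3.2 → f/2.8 → f/2.5 → f/2.2 → f/2 — 3 2/3 stops wider (brighter).
Shutter speed: 1/100 → 1/80 → 1/60 → 1/50 → 1/40 → 1/30 → 1/25 — 2 stops slower (brighter).
ISO: 20000 → 16000 → 12800 → 10000 — 1 stop dropped (darker).
Net: +3 2/3 +2 −1 = +4 2/3 stops.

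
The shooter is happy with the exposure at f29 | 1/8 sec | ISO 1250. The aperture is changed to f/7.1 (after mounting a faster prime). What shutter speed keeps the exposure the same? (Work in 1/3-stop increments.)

Aperture: f/29 → f/25 → f/22 → f/20 → f/18 → f/16 → f/14 → f/13 → f/11 → f/10 → f/9 → f/8 → f/7.1 — 4 stops larger aperture (brighter).
Need 4 stops darker from the shutter speed: 1/8 → 1/10 → 1/13 → 1/15 → 1/20 → 1/25 → 1/30 → 1/40 → 1/50 → 1/60 → 1/80 → 1/100 → 1/125.

1/125s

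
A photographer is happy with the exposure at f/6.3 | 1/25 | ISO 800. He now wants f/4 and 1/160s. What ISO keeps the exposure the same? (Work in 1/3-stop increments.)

Aperture: f/6.3 → f/5.6 → f/5 → f/4.5 → f/4 — 1 1/3 stops wider (brighter).
Shutter speed: 1/25 → 1/30 → 1/40 → 1/50 → 1/60 → 1/80 → 1/100 → 1/125 → 1/160 — 2 2/3 stops faster (darker).
Net change so far: 1 1/3 stops darker. Offset with the ISO: 800 → 1000 → 1250 → 1600 → 2000.

ISO 2000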